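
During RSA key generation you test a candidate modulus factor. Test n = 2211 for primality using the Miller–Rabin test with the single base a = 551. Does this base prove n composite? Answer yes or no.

yes

n − 1 = 2210 = 2^1 · 1105, so s = 1 and d = 1105.
x_0 = 551^1105 mod 2211 = 1739.
x_0 ∉ {1, 2210} and s = 1, so 551 is a Miller–Rabin witness and 2211 is composite.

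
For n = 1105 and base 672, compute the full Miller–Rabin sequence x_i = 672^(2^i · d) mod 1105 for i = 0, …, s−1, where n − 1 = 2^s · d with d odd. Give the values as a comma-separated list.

807, 404, 781, 1

n − 1 = 1104 = 2^4 · 69, so s = 4 and d = 69.
x_0 = 672^69 mod 1105 = 807.
x_1 = 807^2 mod 1105 = 404.
x_2 = 404^2 mod 1105 = 781.
x_3 = 781^2 mod 1105 = 1.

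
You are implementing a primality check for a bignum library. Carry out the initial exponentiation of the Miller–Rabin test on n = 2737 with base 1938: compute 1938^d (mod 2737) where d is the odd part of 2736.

748

n − 1 = 2736 = 2^4 · 171, so s = 4 and d = 171.
1938^171 mod 2737 = 748.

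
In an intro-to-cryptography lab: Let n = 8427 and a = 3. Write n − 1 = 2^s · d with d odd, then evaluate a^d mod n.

n − 1 = 8426 = 2^1 · 4213, so s = 1 and d = 4213.
3^4213 mod 8427 = 1275.

1275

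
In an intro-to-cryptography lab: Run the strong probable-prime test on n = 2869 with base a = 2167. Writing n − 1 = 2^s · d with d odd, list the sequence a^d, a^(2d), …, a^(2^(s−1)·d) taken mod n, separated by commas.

1084, 1635

n − 1 = 2868 = 2^2 · 717, so s = 2 and d = 717.
x_0 = 2167^717 mod 2869 = 1084.
x_1 = 1084^2 mod 2869 = 1635.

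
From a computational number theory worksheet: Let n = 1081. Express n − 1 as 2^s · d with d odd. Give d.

135

Halving: 1080 → 540 → 270 → 135; 135 is odd.
So 1080 = 2^3 · 135.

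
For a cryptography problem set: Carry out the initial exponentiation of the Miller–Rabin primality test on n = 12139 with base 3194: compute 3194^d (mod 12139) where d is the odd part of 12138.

3680

n − 1 = 12138 = 2^1 · 6069, so s = 1 and d = 6069.
3194^6069 mod 12139 = 3680.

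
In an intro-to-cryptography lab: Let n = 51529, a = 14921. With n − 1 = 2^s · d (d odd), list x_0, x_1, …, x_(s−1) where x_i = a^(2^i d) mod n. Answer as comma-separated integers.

n − 1 = 51528 = 2^3 · 6441, so s = 3 and d = 6441.
x_0 = 14921^6441 mod 51529 = 50849.
x_1 = 50849^2 mod 51529 = 50168.
x_2 = 50168^2 mod 51529 = 48806.

50849, 50168, 48806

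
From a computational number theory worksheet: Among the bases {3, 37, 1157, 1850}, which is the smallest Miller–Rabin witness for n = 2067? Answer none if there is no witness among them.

3

n − 1 = 2066 = 2^1 · 1033, so s = 1 and d = 1033.
Base 3: x_0 = 3^1033 mod 2067 = 549. x_0 ∉ {1, 2066} and s = 1, so 3 is a Miller–Rabin witness and 2067 is composite.
Base 37: x_0 = 37^1033 mod 2067 = 1948. x_0 ∉ {1, 2066} and s = 1, so 37 is a Miller–Rabin witness and 2067 is composite.
Base 1157: x_0 = 1157^1033 mod 2067 = 1547. x_0 ∉ {1, 2066} and s = 1, so 1157 is a Miller–Rabin witness and 2067 is composite.
Base 1850: x_0 = 1850^1033 mod 2067 = 1148. x_0 ∉ {1, 2066} and s = 1, so 1850 is a Miller–Rabin witness and 2067 is composite.
The smallest witness among the given bases is 3.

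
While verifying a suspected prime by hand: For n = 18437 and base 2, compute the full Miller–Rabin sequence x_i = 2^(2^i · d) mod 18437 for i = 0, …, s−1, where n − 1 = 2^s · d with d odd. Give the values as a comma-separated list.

3520, 736

n − 1 = 18436 = 2^2 · 4609, so s = 2 and d = 4609.
x_0 = 2^4609 mod 18437 = 3520.
x_1 = 3520^2 mod 18437 = 736.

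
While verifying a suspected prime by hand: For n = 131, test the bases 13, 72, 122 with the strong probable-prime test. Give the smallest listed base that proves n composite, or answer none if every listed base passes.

none

n − 1 = 130 = 2^1 · 65, so s = 1 and d = 65.
Base 13: x_0 = 13^65 mod 131 = 1. x_0 = 1, so 13 is not a witness.
Base 72: x_0 = 72^65 mod 131 = 130. x_0 = 130 ≡ −1, so 72 is not a witness.
Base 122: x_0 = 122^65 mod 131 = 130. x_0 = 130 ≡ −1, so 122 is not a witness.
No listed base is a witness for 131.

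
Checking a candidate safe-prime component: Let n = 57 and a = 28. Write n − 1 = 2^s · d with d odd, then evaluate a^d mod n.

4

n − 1 = 56 = 2^3 · 7, so s = 3 and d = 7.
Repeated squaring mod 57: 28^1 ≡ 28, 28^2 ≡ 43, 28^4 ≡ 25.
7 = 4 + 2 + 1, so 28^7 ≡ 25·43·28 ≡ 4 (mod 57).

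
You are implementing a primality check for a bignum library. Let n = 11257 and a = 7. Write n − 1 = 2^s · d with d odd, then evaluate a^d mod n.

n − 1 = 11256 = 2^3 · 1407, so s = 3 and d = 1407.
7^1407 mod 11257 = 11256.

11256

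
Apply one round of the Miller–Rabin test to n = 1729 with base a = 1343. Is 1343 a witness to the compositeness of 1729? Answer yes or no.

no

n − 1 = 1728 = 2^6 · 27, so s = 6 and d = 27.
Repeated squaring mod 1729: 1343^1 ≡ 1343, 1343^2 ≡ 302, 1343^4 ≡ 1296, 1343^8 ≡ 757, 1343^16 ≡ 750.
27 = 16 + 8 + 2 + 1, so 1343^27 ≡ 750·757·302·1343 ≡ 1728 (mod 1729).
x_0 = 1343^27 mod 1729 = 1728.
x_0 = 1728 ≡ −1, so 1343 is not a witness.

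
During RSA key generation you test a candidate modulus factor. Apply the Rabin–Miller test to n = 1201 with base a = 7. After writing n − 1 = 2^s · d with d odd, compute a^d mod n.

n − 1 = 1200 = 2^4 · 75, so s = 4 and d = 75.
7^75 mod 1201 = 343.

343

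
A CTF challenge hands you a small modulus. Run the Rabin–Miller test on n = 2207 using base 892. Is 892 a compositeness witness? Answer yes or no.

no

n − 1 = 2206 = 2^1 · 1103, so s = 1 and d = 1103.
x_0 = 892^1103 mod 2207 = 2206.
x_0 = 2206 ≡ −1, so 892 is not a witness.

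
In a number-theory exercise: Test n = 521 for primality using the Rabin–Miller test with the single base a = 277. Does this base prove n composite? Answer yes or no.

no

n − 1 = 520 = 2^3 · 65, so s = 3 and d = 65.
x_0 = 277^65 mod 521 = 206.
x_0 is neither 1 nor 520, so continue squaring.
x_1 = 206^2 mod 521 = 235.
x_2 = 235^2 mod 521 = 520.
x_2 ≡ −1, so 277 is not a witness.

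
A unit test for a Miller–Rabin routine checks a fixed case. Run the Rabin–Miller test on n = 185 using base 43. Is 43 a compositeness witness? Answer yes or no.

no

n − 1 = 184 = 2^3 · 23, so s = 3 and d = 23.
x_0 = 43^23 mod 185 = 142.
x_0 is neither 1 nor 184, so continue squaring.
x_1 = 142^2 mod 185 = 184.
x_1 ≡ −1, so 43 is not a witness.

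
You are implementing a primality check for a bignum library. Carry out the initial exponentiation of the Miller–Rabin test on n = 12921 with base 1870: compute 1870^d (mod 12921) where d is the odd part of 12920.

7066

n − 1 = 12920 = 2^3 · 1615, so s = 3 and d = 1615.
Repeated squaring mod 12921: 1870^1 ≡ 1870, 1870^2 ≡ 8230, 1870^4 ≡ 1018, 1870^8 ≡ 2644, 1870^16 ≡ 475, 1870^32 ≡ 5968, 1870^64 ≡ 6748, 1870^128 ≡ 1900, 1870^256 ≡ 5041, 1870^512 ≡ 8995, 1870^1024 ≡ 11644.
1615 = 1024 + 512 + 64 + 8 + 4 + 2 + 1, so 1870^1615 ≡ 11644·8995·6748·2644·1018·8230·1870 ≡ 7066 (mod 12921).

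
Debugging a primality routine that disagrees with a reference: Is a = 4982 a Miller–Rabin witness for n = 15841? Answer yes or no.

n − 1 = 15840 = 2^5 · 495, so s = 5 and d = 495.
By repeated squaring, 4982^495 ≡ 15840 (mod 15841).
x_0 = 4982^495 mod 15841 = 15840.
x_0 = 15840 ≡ −1, so 4982 is not a witness.

no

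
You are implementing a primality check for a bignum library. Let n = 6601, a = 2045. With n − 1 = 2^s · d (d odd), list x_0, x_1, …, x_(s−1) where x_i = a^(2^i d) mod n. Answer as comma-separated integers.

n − 1 = 6600 = 2^3 · 825, so s = 3 and d = 825.
x_0 = 2045^825 mod 6601 = 3886.
x_1 = 3886^2 mod 6601 = 4509.
x_2 = 4509^2 mod 6601 = 1.

3886, 4509, 1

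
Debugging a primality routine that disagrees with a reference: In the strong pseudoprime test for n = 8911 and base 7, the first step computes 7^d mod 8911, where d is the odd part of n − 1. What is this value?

n − 1 = 8910 = 2^1 · 4455, so s = 1 and d = 4455.
Repeated squaring mod 8911: 7^1 ≡ 7, 7^2 ≡ 49, 7^4 ≡ 2401, 7^8 ≡ 8295, 7^16 ≡ 5194, 7^32 ≡ 4039, 7^64 ≡ 6391, 7^128 ≡ 5768, 7^256 ≡ 5061, 7^512 ≡ 3507, 7^1024 ≡ 1869, 7^2048 ≡ 49, 7^4096 ≡ 2401.
4455 = 4096 + 256 + 64 + 32 + 4 + 2 + 1, so 7^4455 ≡ 2401·5061·6391·4039·2401·49·7 ≡ 1540 (mod 8911).

1540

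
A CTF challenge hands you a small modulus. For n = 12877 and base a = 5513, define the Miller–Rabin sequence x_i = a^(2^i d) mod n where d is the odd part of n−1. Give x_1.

8675

n − 1 = 12876 = 2^2 · 3219, so s = 2 and d = 3219.
Repeated squaring mod 12877: 5513^1 ≡ 5513, 5513^2 ≡ 3449, 5513^4 ≡ 10130, 5513^8 ≡ 87, 5513^16 ≡ 7569, 5513^32 ≡ 12865, 5513^64 ≡ 144, 5513^128 ≡ 7859, 5513^256 ≡ 5789, 5513^512 ≡ 6567, 5513^1024 ≡ 416, 5513^2048 ≡ 5655.
3219 = 2048 + 1024 + 128 + 16 + 2 + 1, so 5513^3219 ≡ 5655·416·7859·7569·3449·5513 ≡ 5222 (mod 12877).
x_0 = 5222.
x_1 = 5222^2 mod 12877 = 8675.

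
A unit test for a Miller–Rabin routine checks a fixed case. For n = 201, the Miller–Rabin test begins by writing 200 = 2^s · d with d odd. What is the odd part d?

25

Halving: 200 → 100 → 50 → 25; 25 is odd.
So 200 = 2^3 · 25.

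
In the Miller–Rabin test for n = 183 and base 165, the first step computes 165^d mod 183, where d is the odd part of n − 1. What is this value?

n − 1 = 182 = 2^1 · 91, so s = 1 and d = 91.
165^91 mod 183 = 18.

18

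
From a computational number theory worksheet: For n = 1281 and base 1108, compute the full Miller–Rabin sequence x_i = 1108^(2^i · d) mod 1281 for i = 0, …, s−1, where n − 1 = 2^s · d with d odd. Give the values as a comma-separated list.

n − 1 = 1280 = 2^8 · 5, so s = 8 and d = 5.
x_0 = 1108^5 mod 1281 = 1180.
x_1 = 1180^2 mod 1281 = 1234.
x_2 = 1234^2 mod 1281 = 928.
x_3 = 928^2 mod 1281 = 352.
x_4 = 352^2 mod 1281 = 928.
x_5 = 928^2 mod 1281 = 352.
x_6 = 352^2 mod 1281 = 928.
x_7 = 928^2 mod 1281 = 352.

1180, 1234, 928, 352, 928, 352, 928, 352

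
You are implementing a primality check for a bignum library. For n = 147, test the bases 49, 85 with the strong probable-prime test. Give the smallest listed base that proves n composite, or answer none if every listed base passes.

49

n − 1 = 146 = 2^1 · 73, so s = 1 and d = 73.
Base 49: x_0 = 49^73 mod 147 = 49. x_0 ∉ {1, 146} and s = 1, so 49 is a Miller–Rabin witness and 147 is composite.
Base 85: x_0 = 85^73 mod 147 = 106. x_0 ∉ {1, 146} and s = 1, so 85 is a Miller–Rabin witness and 147 is composite.
The smallest witness among the given bases is 49.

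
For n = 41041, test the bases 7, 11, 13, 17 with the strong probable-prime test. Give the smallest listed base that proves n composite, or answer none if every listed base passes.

n − 1 = 41040 = 2^4 · 2565, so s = 4 and d = 2565.
Base 7: x_0 = 7^2565 mod 41041 = 1022. x_0 is neither 1 nor 41040, so continue squaring. x_1 = 1022^2 mod 41041 = 18459. x_2 = 18459^2 mod 41041 = 12299. x_3 = 12299^2 mod 41041 = 29316. Reached i = s−1 = 3 without hitting −1: 7 is a Miller–Rabin witness and 41041 is composite.
Base 11: x_0 = 11^2565 mod 41041 = 4103. x_0 is neither 1 nor 41040, so continue squaring. x_1 = 4103^2 mod 41041 = 7799. x_2 = 7799^2 mod 41041 = 1639. x_3 = 1639^2 mod 41041 = 18656. Reached i = s−1 = 3 without hitting −1: 11 is a Miller–Rabin witness and 41041 is composite.
Base 13: x_0 = 13^2565 mod 41041 = 1924. x_0 is neither 1 nor 41040, so continue squaring. x_1 = 1924^2 mod 41041 = 8086. x_2 = 8086^2 mod 41041 = 5083. x_3 = 5083^2 mod 41041 = 22100. Reached i = s−1 = 3 without hitting −1: 13 is a Miller–Rabin witness and 41041 is composite.
Base 17: x_0 = 17^2565 mod 41041 = 33032. x_0 is neither 1 nor 41040, so continue squaring. x_1 = 33032^2 mod 41041 = 38039. x_2 = 38039^2 mod 41041 = 24025. x_3 = 24025^2 mod 41041 = 1. x_3 = 1 but x_2 ≠ ±1, a nontrivial square root of 1 — 17 is a witness and 41041 is composite.
The smallest witness among the given bases is 7.

7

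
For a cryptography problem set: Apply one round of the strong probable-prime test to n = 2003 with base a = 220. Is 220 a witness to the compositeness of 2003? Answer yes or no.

no

n − 1 = 2002 = 2^1 · 1001, so s = 1 and d = 1001.
By repeated squaring, 220^1001 ≡ 1 (mod 2003).
x_0 = 220^1001 mod 2003 = 1.
x_0 = 1, so 220 is not a witness.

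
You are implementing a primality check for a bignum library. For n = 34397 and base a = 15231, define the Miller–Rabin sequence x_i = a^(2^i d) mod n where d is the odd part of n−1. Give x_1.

27267

n − 1 = 34396 = 2^2 · 8599, so s = 2 and d = 8599.
x_0 = 15231^8599 mod 34397 = 22954.
x_1 = 22954^2 mod 34397 = 27267.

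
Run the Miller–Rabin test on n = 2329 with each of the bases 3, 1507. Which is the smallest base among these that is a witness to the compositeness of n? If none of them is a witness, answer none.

n − 1 = 2328 = 2^3 · 291, so s = 3 and d = 291.
Base 3: x_0 = 3^291 mod 2329 = 1965. x_0 is neither 1 nor 2328, so continue squaring. x_1 = 1965^2 mod 2329 = 2072. x_2 = 2072^2 mod 2329 = 837. Reached i = s−1 = 2 without hitting −1: 3 is a Miller–Rabin witness and 2329 is composite.
Base 1507: x_0 = 1507^291 mod 2329 = 685. x_0 is neither 1 nor 2328, so continue squaring. x_1 = 685^2 mod 2329 = 1096. x_2 = 1096^2 mod 2329 = 1781. Reached i = s−1 = 2 without hitting −1: 1507 is a Miller–Rabin witness and 2329 is composite.
The smallest witness among the given bases is 3.

3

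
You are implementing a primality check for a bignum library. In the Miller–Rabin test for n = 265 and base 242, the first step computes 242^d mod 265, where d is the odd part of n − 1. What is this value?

n − 1 = 264 = 2^3 · 33, so s = 3 and d = 33.
Repeated squaring mod 265: 242^1 ≡ 242, 242^2 ≡ 264, 242^4 ≡ 1, 242^8 ≡ 1, 242^16 ≡ 1, 242^32 ≡ 1.
33 = 32 + 1, so 242^33 ≡ 1·242 ≡ 242 (mod 265).

242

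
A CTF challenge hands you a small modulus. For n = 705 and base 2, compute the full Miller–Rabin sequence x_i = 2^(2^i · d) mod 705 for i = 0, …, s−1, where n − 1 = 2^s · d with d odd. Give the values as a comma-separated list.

638, 259, 106, 661, 526, 316

n − 1 = 704 = 2^6 · 11, so s = 6 and d = 11.
x_0 = 2^11 mod 705 = 638.
x_1 = 638^2 mod 705 = 259.
x_2 = 259^2 mod 705 = 106.
x_3 = 106^2 mod 705 = 661.
x_4 = 661^2 mod 705 = 526.
x_5 = 526^2 mod 705 = 316.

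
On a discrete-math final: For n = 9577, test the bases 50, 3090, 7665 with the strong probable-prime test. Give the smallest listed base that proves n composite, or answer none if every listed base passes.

none

n − 1 = 9576 = 2^3 · 1197, so s = 3 and d = 1197.
Base 50: x_0 = 50^1197 mod 9577 = 9078. x_0 is neither 1 nor 9576, so continue squaring. x_1 = 9078^2 mod 9577 = 9576. x_1 ≡ −1, so 50 is not a witness.
Base 3090: x_0 = 3090^1197 mod 9577 = 5052. x_0 is neither 1 nor 9576, so continue squaring. x_1 = 5052^2 mod 9577 = 9576. x_1 ≡ −1, so 3090 is not a witness.
Base 7665: x_0 = 7665^1197 mod 9577 = 9078. x_0 is neither 1 nor 9576, so continue squaring. x_1 = 9078^2 mod 9577 = 9576. x_1 ≡ −1, so 7665 is not a witness.
No listed base is a witness for 9577.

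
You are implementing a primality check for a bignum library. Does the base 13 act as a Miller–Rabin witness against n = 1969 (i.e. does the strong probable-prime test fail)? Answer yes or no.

n − 1 = 1968 = 2^4 · 123, so s = 4 and d = 123.
x_0 = 13^123 mod 1969 = 184.
x_0 is neither 1 nor 1968, so continue squaring.
x_1 = 184^2 mod 1969 = 383.
x_2 = 383^2 mod 1969 = 983.
x_3 = 983^2 mod 1969 = 1479.
Reached i = s−1 = 3 without hitting −1: 13 is a Miller–Rabin witness and 1969 is composite.

yes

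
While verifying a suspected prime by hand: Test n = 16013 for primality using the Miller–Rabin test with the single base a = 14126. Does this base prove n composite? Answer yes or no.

yes

n − 1 = 16012 = 2^2 · 4003, so s = 2 and d = 4003.
x_0 = 14126^4003 mod 16013 = 7190.
x_0 is neither 1 nor 16012, so continue squaring.
x_1 = 7190^2 mod 16013 = 6136.
Reached i = s−1 = 1 without hitting −1: 14126 is a Miller–Rabin witness and 16013 is composite.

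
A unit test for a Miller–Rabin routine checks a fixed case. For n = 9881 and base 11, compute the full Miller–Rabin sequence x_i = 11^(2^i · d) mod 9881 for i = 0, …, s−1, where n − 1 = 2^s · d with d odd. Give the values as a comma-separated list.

n − 1 = 9880 = 2^3 · 1235, so s = 3 and d = 1235.
x_0 = 11^1235 mod 9881 = 1408.
x_1 = 1408^2 mod 9881 = 6264.
x_2 = 6264^2 mod 9881 = 245.

1408, 6264, 245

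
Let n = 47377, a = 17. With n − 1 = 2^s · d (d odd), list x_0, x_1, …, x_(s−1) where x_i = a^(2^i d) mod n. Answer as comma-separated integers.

46272, 36600, 22702, 13798

n − 1 = 47376 = 2^4 · 2961, so s = 4 and d = 2961.
x_0 = 17^2961 mod 47377 = 46272.
x_1 = 46272^2 mod 47377 = 36600.
x_2 = 36600^2 mod 47377 = 22702.
x_3 = 22702^2 mod 47377 = 13798.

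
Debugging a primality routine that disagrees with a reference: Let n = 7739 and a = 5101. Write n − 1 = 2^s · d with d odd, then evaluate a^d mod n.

320

n − 1 = 7738 = 2^1 · 3869, so s = 1 and d = 3869.
5101^3869 mod 7739 = 320.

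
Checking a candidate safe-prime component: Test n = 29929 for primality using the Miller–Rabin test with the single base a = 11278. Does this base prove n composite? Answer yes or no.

n − 1 = 29928 = 2^3 · 3741, so s = 3 and d = 3741.
x_0 = 11278^3741 mod 29929 = 29928.
x_0 = 29928 ≡ −1, so 11278 is not a witness.

no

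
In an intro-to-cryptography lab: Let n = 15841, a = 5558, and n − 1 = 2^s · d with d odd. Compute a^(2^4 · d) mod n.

6790

n − 1 = 15840 = 2^5 · 495, so s = 5 and d = 495.
x_0 = 5558^495 mod 15841 = 12432.
x_1 = 12432^2 mod 15841 = 9828.
x_2 = 9828^2 mod 15841 = 7007.
x_3 = 7007^2 mod 15841 = 6790.
x_4 = 6790^2 mod 15841 = 6790.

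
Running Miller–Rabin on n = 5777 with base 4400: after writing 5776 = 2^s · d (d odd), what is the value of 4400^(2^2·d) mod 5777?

n − 1 = 5776 = 2^4 · 361, so s = 4 and d = 361.
x_0 = 4400^361 mod 5777 = 5354.
x_1 = 5354^2 mod 5777 = 5619.
x_2 = 5619^2 mod 5777 = 1856.

1856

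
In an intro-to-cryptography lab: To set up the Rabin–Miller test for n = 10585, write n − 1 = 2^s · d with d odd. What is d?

Halving: 10584 → 5292 → 2646 → 1323; 1323 is odd.
So 10584 = 2^3 · 1323.

1323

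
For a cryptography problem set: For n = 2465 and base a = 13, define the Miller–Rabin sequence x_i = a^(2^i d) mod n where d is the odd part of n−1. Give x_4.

1

n − 1 = 2464 = 2^5 · 77, so s = 5 and d = 77.
x_0 = 13^77 mod 2465 = 608.
x_1 = 608^2 mod 2465 = 2379.
x_2 = 2379^2 mod 2465 = 1.
x_3 = 1^2 mod 2465 = 1.
x_4 = 1^2 mod 2465 = 1.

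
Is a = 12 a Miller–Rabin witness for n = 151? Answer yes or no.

n − 1 = 150 = 2^1 · 75, so s = 1 and d = 75.
Repeated squaring mod 151: 12^1 ≡ 12, 12^2 ≡ 144, 12^4 ≡ 49, 12^8 ≡ 136, 12^16 ≡ 74, 12^32 ≡ 40, 12^64 ≡ 90.
75 = 64 + 8 + 2 + 1, so 12^75 ≡ 90·136·144·12 ≡ 150 (mod 151).
x_0 = 12^75 mod 151 = 150.
x_0 = 150 ≡ −1, so 12 is not a witness.

no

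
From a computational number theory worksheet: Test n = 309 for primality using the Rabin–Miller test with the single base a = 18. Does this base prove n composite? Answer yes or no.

n − 1 = 308 = 2^2 · 77, so s = 2 and d = 77.
Repeated squaring mod 309: 18^1 ≡ 18, 18^2 ≡ 15, 18^4 ≡ 225, 18^8 ≡ 258, 18^16 ≡ 129, 18^32 ≡ 264, 18^64 ≡ 171.
77 = 64 + 8 + 4 + 1, so 18^77 ≡ 171·258·225·18 ≡ 195 (mod 309).
x_0 = 18^77 mod 309 = 195.
x_0 is neither 1 nor 308, so continue squaring.
x_1 = 195^2 mod 309 = 18.
Reached i = s−1 = 1 without hitting −1: 18 is a Miller–Rabin witness and 309 is composite.

yes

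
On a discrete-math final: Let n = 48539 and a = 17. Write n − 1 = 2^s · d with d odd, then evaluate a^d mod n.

n − 1 = 48538 = 2^1 · 24269, so s = 1 and d = 24269.
17^24269 mod 48539 = 1.

1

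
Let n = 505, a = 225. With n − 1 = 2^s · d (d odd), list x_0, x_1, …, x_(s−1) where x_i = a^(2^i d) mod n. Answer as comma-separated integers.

n − 1 = 504 = 2^3 · 63, so s = 3 and d = 63.
x_0 = 225^63 mod 505 = 150.
x_1 = 150^2 mod 505 = 280.
x_2 = 280^2 mod 505 = 125.

150, 280, 125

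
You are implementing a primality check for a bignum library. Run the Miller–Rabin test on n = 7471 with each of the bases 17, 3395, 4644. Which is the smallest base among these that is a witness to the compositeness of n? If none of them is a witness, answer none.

17

n − 1 = 7470 = 2^1 · 3735, so s = 1 and d = 3735.
Base 17: x_0 = 17^3735 mod 7471 = 1611. x_0 ∉ {1, 7470} and s = 1, so 17 is a Miller–Rabin witness and 7471 is composite.
Base 3395: x_0 = 3395^3735 mod 7471 = 5860. x_0 ∉ {1, 7470} and s = 1, so 3395 is a Miller–Rabin witness and 7471 is composite.
Base 4644: x_0 = 4644^3735 mod 7471 = 7100. x_0 ∉ {1, 7470} and s = 1, so 4644 is a Miller–Rabin witness and 7471 is composite.
The smallest witness among the given bases is 17.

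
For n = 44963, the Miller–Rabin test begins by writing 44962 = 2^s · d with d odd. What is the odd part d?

Halving: 44962 → 22481; 22481 is odd.
So 44962 = 2^1 · 22481.

22481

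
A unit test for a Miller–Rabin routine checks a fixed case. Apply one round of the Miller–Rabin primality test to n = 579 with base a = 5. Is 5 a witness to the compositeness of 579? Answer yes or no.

yes

n − 1 = 578 = 2^1 · 289, so s = 1 and d = 289.
x_0 = 5^289 mod 579 = 188.
x_0 ∉ {1, 578} and s = 1, so 5 is a Miller–Rabin witness and 579 is composite.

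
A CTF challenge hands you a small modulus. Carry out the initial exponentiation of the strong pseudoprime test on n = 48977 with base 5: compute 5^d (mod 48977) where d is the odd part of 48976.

36037

n − 1 = 48976 = 2^4 · 3061, so s = 4 and d = 3061.
Repeated squaring mod 48977: 5^1 ≡ 5, 5^2 ≡ 25, 5^4 ≡ 625, 5^8 ≡ 47786, 5^16 ≡ 47125, 5^32 ≡ 1514, 5^64 ≡ 39254, 5^128 ≡ 11119, 5^256 ≡ 14213, 5^512 ≡ 28221, 5^1024 ≡ 9844, 5^2048 ≡ 27830.
3061 = 2048 + 512 + 256 + 128 + 64 + 32 + 16 + 4 + 1, so 5^3061 ≡ 27830·28221·14213·11119·39254·1514·47125·625·5 ≡ 36037 (mod 48977).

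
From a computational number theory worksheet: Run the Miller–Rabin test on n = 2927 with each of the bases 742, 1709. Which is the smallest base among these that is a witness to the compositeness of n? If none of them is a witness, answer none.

n − 1 = 2926 = 2^1 · 1463, so s = 1 and d = 1463.
Base 742: x_0 = 742^1463 mod 2927 = 1. x_0 = 1, so 742 is not a witness.
Base 1709: x_0 = 1709^1463 mod 2927 = 2926. x_0 = 2926 ≡ −1, so 1709 is not a witness.
No listed base is a witness for 2927.

none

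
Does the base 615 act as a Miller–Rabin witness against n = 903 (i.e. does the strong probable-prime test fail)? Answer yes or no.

yes

n − 1 = 902 = 2^1 · 451, so s = 1 and d = 451.
x_0 = 615^451 mod 903 = 531.
x_0 ∉ {1, 902} and s = 1, so 615 is a Miller–Rabin witness and 903 is composite.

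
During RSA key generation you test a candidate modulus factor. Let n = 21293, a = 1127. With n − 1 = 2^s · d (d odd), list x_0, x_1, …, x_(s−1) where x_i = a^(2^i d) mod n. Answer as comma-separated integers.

14368, 3789

n − 1 = 21292 = 2^2 · 5323, so s = 2 and d = 5323.
x_0 = 1127^5323 mod 21293 = 14368.
x_1 = 14368^2 mod 21293 = 3789.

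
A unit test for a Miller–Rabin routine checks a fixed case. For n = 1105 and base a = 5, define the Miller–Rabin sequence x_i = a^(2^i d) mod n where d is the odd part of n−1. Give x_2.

625

n − 1 = 1104 = 2^4 · 69, so s = 4 and d = 69.
x_0 = 5^69 mod 1105 = 915.
x_1 = 915^2 mod 1105 = 740.
x_2 = 740^2 mod 1105 = 625.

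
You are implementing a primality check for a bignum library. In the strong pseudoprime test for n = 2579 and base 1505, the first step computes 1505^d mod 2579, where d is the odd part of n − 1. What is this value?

n − 1 = 2578 = 2^1 · 1289, so s = 1 and d = 1289.
Repeated squaring mod 2579: 1505^1 ≡ 1505, 1505^2 ≡ 663, 1505^4 ≡ 1139, 1505^8 ≡ 84, 1505^16 ≡ 1898, 1505^32 ≡ 2120, 1505^64 ≡ 1782, 1505^128 ≡ 775, 1505^256 ≡ 2297, 1505^512 ≡ 2154, 1505^1024 ≡ 95.
1289 = 1024 + 256 + 8 + 1, so 1505^1289 ≡ 95·2297·84·1505 ≡ 1 (mod 2579).

1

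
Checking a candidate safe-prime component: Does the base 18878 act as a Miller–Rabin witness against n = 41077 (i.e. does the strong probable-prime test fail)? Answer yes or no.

n − 1 = 41076 = 2^2 · 10269, so s = 2 and d = 10269.
x_0 = 18878^10269 mod 41077 = 23706.
x_0 is neither 1 nor 41076, so continue squaring.
x_1 = 23706^2 mod 41077 = 41076.
x_1 ≡ −1, so 18878 is not a witness.

no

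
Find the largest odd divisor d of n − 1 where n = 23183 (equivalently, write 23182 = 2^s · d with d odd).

Halving: 23182 → 11591; 11591 is odd.
So 23182 = 2^1 · 11591.

11591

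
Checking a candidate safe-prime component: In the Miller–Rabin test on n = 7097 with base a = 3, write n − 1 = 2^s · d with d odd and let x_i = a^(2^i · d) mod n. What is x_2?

6275

n − 1 = 7096 = 2^3 · 887, so s = 3 and d = 887.
x_0 = 3^887 mod 7097 = 5817.
x_1 = 5817^2 mod 7097 = 6090.
x_2 = 6090^2 mod 7097 = 6275.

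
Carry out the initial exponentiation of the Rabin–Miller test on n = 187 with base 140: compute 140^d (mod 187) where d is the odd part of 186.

72

n − 1 = 186 = 2^1 · 93, so s = 1 and d = 93.
140^93 mod 187 = 72.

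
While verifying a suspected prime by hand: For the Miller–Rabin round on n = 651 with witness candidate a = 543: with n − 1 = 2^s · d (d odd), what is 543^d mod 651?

n − 1 = 650 = 2^1 · 325, so s = 1 and d = 325.
Repeated squaring mod 651: 543^1 ≡ 543, 543^2 ≡ 597, 543^4 ≡ 312, 543^8 ≡ 345, 543^16 ≡ 543, 543^32 ≡ 597, 543^64 ≡ 312, 543^128 ≡ 345, 543^256 ≡ 543.
325 = 256 + 64 + 4 + 1, so 543^325 ≡ 543·312·312·543 ≡ 249 (mod 651).

249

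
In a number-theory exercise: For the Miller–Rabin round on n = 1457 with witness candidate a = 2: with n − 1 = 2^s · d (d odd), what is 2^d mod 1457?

870

n − 1 = 1456 = 2^4 · 91, so s = 4 and d = 91.
Repeated squaring mod 1457: 2^1 ≡ 2, 2^2 ≡ 4, 2^4 ≡ 16, 2^8 ≡ 256, 2^16 ≡ 1428, 2^32 ≡ 841, 2^64 ≡ 636.
91 = 64 + 16 + 8 + 2 + 1, so 2^91 ≡ 636·1428·256·4·2 ≡ 870 (mod 1457).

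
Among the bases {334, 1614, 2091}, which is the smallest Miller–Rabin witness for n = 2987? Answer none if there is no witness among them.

334

n − 1 = 2986 = 2^1 · 1493, so s = 1 and d = 1493.
Base 334: x_0 = 334^1493 mod 2987 = 2839. x_0 ∉ {1, 2986} and s = 1, so 334 is a Miller–Rabin witness and 2987 is composite.
Base 1614: x_0 = 1614^1493 mod 2987 = 2911. x_0 ∉ {1, 2986} and s = 1, so 1614 is a Miller–Rabin witness and 2987 is composite.
Base 2091: x_0 = 2091^1493 mod 2987 = 485. x_0 ∉ {1, 2986} and s = 1, so 2091 is a Miller–Rabin witness and 2987 is composite.
The smallest witness among the given bases is 334.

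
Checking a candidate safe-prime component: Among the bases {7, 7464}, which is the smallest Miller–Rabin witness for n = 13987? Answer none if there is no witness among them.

7

n − 1 = 13986 = 2^1 · 6993, so s = 1 and d = 6993.
Base 7: x_0 = 7^6993 mod 13987 = 5746. x_0 ∉ {1, 13986} and s = 1, so 7 is a Miller–Rabin witness and 13987 is composite.
Base 7464: x_0 = 7464^6993 mod 13987 = 2794. x_0 ∉ {1, 13986} and s = 1, so 7464 is a Miller–Rabin witness and 13987 is composite.
The smallest witness among the given bases is 7.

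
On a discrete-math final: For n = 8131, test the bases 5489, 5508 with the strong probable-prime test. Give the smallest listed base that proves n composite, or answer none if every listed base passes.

n − 1 = 8130 = 2^1 · 4065, so s = 1 and d = 4065.
Base 5489: x_0 = 5489^4065 mod 8131 = 6387. x_0 ∉ {1, 8130} and s = 1, so 5489 is a Miller–Rabin witness and 8131 is composite.
Base 5508: x_0 = 5508^4065 mod 8131 = 3952. x_0 ∉ {1, 8130} and s = 1, so 5508 is a Miller–Rabin witness and 8131 is composite.
The smallest witness among the given bases is 5489.

5489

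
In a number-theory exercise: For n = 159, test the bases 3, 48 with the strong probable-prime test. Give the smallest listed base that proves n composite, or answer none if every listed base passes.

n − 1 = 158 = 2^1 · 79, so s = 1 and d = 79.
Base 3: x_0 = 3^79 mod 159 = 156. x_0 ∉ {1, 158} and s = 1, so 3 is a Miller–Rabin witness and 159 is composite.
Base 48: x_0 = 48^79 mod 159 = 111. x_0 ∉ {1, 158} and s = 1, so 48 is a Miller–Rabin witness and 159 is composite.
The smallest witness among the given bases is 3.

3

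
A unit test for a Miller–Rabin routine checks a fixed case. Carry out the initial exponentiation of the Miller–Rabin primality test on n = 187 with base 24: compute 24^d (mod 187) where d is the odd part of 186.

n − 1 = 186 = 2^1 · 93, so s = 1 and d = 93.
Repeated squaring mod 187: 24^1 ≡ 24, 24^2 ≡ 15, 24^4 ≡ 38, 24^8 ≡ 135, 24^16 ≡ 86, 24^32 ≡ 103, 24^64 ≡ 137.
93 = 64 + 16 + 8 + 4 + 1, so 24^93 ≡ 137·86·135·38·24 ≡ 74 (mod 187).

74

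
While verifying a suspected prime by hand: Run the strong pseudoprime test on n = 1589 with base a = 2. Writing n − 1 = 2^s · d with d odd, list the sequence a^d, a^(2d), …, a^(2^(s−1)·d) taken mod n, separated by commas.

n − 1 = 1588 = 2^2 · 397, so s = 2 and d = 397.
x_0 = 2^397 mod 1589 = 1332.
x_1 = 1332^2 mod 1589 = 900.

1332, 900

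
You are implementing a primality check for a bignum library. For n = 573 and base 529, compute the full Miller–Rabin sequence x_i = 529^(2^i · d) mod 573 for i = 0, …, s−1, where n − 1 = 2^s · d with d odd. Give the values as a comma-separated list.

214, 529

n − 1 = 572 = 2^2 · 143, so s = 2 and d = 143.
x_0 = 529^143 mod 573 = 214.
x_1 = 214^2 mod 573 = 529.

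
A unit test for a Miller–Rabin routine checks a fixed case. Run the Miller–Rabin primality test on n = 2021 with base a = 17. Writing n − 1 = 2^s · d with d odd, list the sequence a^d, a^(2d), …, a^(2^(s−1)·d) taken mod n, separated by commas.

318, 74

n − 1 = 2020 = 2^2 · 505, so s = 2 and d = 505.
x_0 = 17^505 mod 2021 = 318.
x_1 = 318^2 mod 2021 = 74.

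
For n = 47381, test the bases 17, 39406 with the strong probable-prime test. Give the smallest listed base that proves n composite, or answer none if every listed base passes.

none

n − 1 = 47380 = 2^2 · 11845, so s = 2 and d = 11845.
Base 17: x_0 = 17^11845 mod 47381 = 1. x_0 = 1, so 17 is not a witness.
Base 39406: x_0 = 39406^11845 mod 47381 = 1. x_0 = 1, so 39406 is not a witness.
No listed base is a witness for 47381.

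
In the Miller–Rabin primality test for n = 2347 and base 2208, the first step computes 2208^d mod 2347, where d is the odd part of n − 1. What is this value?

n − 1 = 2346 = 2^1 · 1173, so s = 1 and d = 1173.
Repeated squaring mod 2347: 2208^1 ≡ 2208, 2208^2 ≡ 545, 2208^4 ≡ 1303, 2208^8 ≡ 928, 2208^16 ≡ 2182, 2208^32 ≡ 1408, 2208^64 ≡ 1596, 2208^128 ≡ 721, 2208^256 ≡ 1154, 2208^512 ≡ 967, 2208^1024 ≡ 983.
1173 = 1024 + 128 + 16 + 4 + 1, so 2208^1173 ≡ 983·721·2182·1303·2208 ≡ 2346 (mod 2347).

2346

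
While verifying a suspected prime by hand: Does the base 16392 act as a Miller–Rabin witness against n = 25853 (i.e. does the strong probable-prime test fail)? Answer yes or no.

n − 1 = 25852 = 2^2 · 6463, so s = 2 and d = 6463.
x_0 = 16392^6463 mod 25853 = 14827.
x_0 is neither 1 nor 25852, so continue squaring.
x_1 = 14827^2 mod 25853 = 11870.
Reached i = s−1 = 1 without hitting −1: 16392 is a Miller–Rabin witness and 25853 is composite.

yes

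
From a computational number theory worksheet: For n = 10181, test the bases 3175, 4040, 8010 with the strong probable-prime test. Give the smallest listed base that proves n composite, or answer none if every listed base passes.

n − 1 = 10180 = 2^2 · 2545, so s = 2 and d = 2545.
Base 3175: x_0 = 3175^2545 mod 10181 = 10180. x_0 = 10180 ≡ −1, so 3175 is not a witness.
Base 4040: x_0 = 4040^2545 mod 10181 = 1500. x_0 is neither 1 nor 10180, so continue squaring. x_1 = 1500^2 mod 10181 = 10180. x_1 ≡ −1, so 4040 is not a witness.
Base 8010: x_0 = 8010^2545 mod 10181 = 1. x_0 = 1, so 8010 is not a witness.
No listed base is a witness for 10181.

none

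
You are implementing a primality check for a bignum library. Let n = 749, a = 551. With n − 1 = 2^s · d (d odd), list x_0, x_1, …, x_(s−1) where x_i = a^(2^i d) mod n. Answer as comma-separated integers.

n − 1 = 748 = 2^2 · 187, so s = 2 and d = 187.
x_0 = 551^187 mod 749 = 278.
x_1 = 278^2 mod 749 = 137.

278, 137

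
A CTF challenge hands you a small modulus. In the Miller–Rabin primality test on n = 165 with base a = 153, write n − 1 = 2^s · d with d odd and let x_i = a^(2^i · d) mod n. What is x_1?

n − 1 = 164 = 2^2 · 41, so s = 2 and d = 41.
x_0 = 153^41 mod 165 = 153.
x_1 = 153^2 mod 165 = 144.

144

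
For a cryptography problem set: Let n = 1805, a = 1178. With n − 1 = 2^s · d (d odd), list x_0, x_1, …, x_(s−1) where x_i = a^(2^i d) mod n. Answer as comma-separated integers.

n − 1 = 1804 = 2^2 · 451, so s = 2 and d = 451.
x_0 = 1178^451 mod 1805 = 722.
x_1 = 722^2 mod 1805 = 1444.

722, 1444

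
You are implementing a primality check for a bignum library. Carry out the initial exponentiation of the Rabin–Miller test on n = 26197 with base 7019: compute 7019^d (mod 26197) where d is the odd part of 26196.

n − 1 = 26196 = 2^2 · 6549, so s = 2 and d = 6549.
7019^6549 mod 26197 = 24567.

24567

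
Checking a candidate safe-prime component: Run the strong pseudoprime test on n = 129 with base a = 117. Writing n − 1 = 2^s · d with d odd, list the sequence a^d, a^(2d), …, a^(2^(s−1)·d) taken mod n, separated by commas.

117, 15, 96, 57, 24, 60, 117

n − 1 = 128 = 2^7 · 1, so s = 7 and d = 1.
x_0 = 117^1 mod 129 = 117.
x_1 = 117^2 mod 129 = 15.
x_2 = 15^2 mod 129 = 96.
x_3 = 96^2 mod 129 = 57.
x_4 = 57^2 mod 129 = 24.
x_5 = 24^2 mod 129 = 60.
x_6 = 60^2 mod 129 = 117.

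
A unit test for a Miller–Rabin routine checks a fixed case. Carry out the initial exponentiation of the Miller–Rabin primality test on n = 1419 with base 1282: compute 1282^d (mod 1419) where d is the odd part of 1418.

n − 1 = 1418 = 2^1 · 709, so s = 1 and d = 709.
1282^709 mod 1419 = 838.

838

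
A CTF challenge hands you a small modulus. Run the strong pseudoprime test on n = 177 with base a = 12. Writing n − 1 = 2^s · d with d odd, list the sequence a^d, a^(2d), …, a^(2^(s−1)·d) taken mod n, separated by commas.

n − 1 = 176 = 2^4 · 11, so s = 4 and d = 11.
x_0 = 12^11 mod 177 = 3.
x_1 = 3^2 mod 177 = 9.
x_2 = 9^2 mod 177 = 81.
x_3 = 81^2 mod 177 = 12.

3, 9, 81, 12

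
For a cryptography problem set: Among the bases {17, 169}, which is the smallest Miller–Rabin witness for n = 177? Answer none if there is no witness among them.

17

n − 1 = 176 = 2^4 · 11, so s = 4 and d = 11.
Base 17: x_0 = 17^11 mod 177 = 86. x_0 is neither 1 nor 176, so continue squaring. x_1 = 86^2 mod 177 = 139. x_2 = 139^2 mod 177 = 28. x_3 = 28^2 mod 177 = 76. Reached i = s−1 = 3 without hitting −1: 17 is a Miller–Rabin witness and 177 is composite.
Base 169: x_0 = 169^11 mod 177 = 16. x_0 is neither 1 nor 176, so continue squaring. x_1 = 16^2 mod 177 = 79. x_2 = 79^2 mod 177 = 46. x_3 = 46^2 mod 177 = 169. Reached i = s−1 = 3 without hitting −1: 169 is a Miller–Rabin witness and 177 is composite.
The smallest witness among the given bases is 17.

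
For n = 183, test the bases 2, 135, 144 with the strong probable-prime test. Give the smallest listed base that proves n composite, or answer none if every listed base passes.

n − 1 = 182 = 2^1 · 91, so s = 1 and d = 91.
Base 2: x_0 = 2^91 mod 183 = 59. x_0 ∉ {1, 182} and s = 1, so 2 is a Miller–Rabin witness and 183 is composite.
Base 135: x_0 = 135^91 mod 183 = 135. x_0 ∉ {1, 182} and s = 1, so 135 is a Miller–Rabin witness and 183 is composite.
Base 144: x_0 = 144^91 mod 183 = 144. x_0 ∉ {1, 182} and s = 1, so 144 is a Miller–Rabin witness and 183 is composite.
The smallest witness among the given bases is 2.

2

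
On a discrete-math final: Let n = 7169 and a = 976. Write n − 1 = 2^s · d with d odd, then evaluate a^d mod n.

507

n − 1 = 7168 = 2^10 · 7, so s = 10 and d = 7.
By repeated squaring, 976^7 ≡ 507 (mod 7169).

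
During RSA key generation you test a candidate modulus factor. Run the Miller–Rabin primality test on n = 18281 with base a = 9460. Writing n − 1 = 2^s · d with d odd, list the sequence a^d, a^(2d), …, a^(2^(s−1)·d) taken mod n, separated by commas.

6829, 410, 3571

n − 1 = 18280 = 2^3 · 2285, so s = 3 and d = 2285.
x_0 = 9460^2285 mod 18281 = 6829.
x_1 = 6829^2 mod 18281 = 410.
x_2 = 410^2 mod 18281 = 3571.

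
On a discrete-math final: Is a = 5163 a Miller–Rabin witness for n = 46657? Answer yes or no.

no

n − 1 = 46656 = 2^6 · 729, so s = 6 and d = 729.
Repeated squaring mod 46657: 5163^1 ≡ 5163, 5163^2 ≡ 15422, 5163^4 ≡ 27355, 5163^8 ≡ 11059, 5163^16 ≡ 13484, 5163^32 ≡ 42584, 5163^64 ≡ 26094, 5163^128 ≡ 31235, 5163^256 ≡ 27355, 5163^512 ≡ 11059.
729 = 512 + 128 + 64 + 16 + 8 + 1, so 5163^729 ≡ 11059·31235·26094·13484·11059·5163 ≡ 36106 (mod 46657).
x_0 = 5163^729 mod 46657 = 36106.
x_0 is neither 1 nor 46656, so continue squaring.
x_1 = 36106^2 mod 46657 = 46656.
x_1 ≡ −1, so 5163 is not a witness.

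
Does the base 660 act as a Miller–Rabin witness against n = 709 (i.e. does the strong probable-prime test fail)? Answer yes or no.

no

n − 1 = 708 = 2^2 · 177, so s = 2 and d = 177.
x_0 = 660^177 mod 709 = 708.
x_0 = 708 ≡ −1, so 660 is not a witness.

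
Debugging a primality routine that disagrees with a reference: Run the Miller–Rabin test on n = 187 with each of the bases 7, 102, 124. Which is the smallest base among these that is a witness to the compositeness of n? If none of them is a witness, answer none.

n − 1 = 186 = 2^1 · 93, so s = 1 and d = 93.
Base 7: x_0 = 7^93 mod 187 = 57. x_0 ∉ {1, 186} and s = 1, so 7 is a Miller–Rabin witness and 187 is composite.
Base 102: x_0 = 102^93 mod 187 = 170. x_0 ∉ {1, 186} and s = 1, so 102 is a Miller–Rabin witness and 187 is composite.
Base 124: x_0 = 124^93 mod 187 = 71. x_0 ∉ {1, 186} and s = 1, so 124 is a Miller–Rabin witness and 187 is composite.
The smallest witness among the given bases is 7.

7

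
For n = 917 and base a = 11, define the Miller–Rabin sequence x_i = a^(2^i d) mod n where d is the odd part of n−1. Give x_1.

n − 1 = 916 = 2^2 · 229, so s = 2 and d = 229.
x_0 = 11^229 mod 917 = 760.
x_1 = 760^2 mod 917 = 807.

807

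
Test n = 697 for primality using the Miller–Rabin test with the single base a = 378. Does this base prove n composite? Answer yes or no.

no

n − 1 = 696 = 2^3 · 87, so s = 3 and d = 87.
x_0 = 378^87 mod 697 = 319.
x_0 is neither 1 nor 696, so continue squaring.
x_1 = 319^2 mod 697 = 696.
x_1 ≡ −1, so 378 is not a witness.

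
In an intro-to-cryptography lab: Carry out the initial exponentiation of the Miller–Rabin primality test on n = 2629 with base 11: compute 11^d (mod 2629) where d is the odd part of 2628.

n − 1 = 2628 = 2^2 · 657, so s = 2 and d = 657.
11^657 mod 2629 = 671.

671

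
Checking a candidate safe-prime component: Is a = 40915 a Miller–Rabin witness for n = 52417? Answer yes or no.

n − 1 = 52416 = 2^6 · 819, so s = 6 and d = 819.
x_0 = 40915^819 mod 52417 = 43300.
x_0 is neither 1 nor 52416, so continue squaring.
x_1 = 43300^2 mod 52417 = 38744.
x_2 = 38744^2 mod 52417 = 31907.
x_3 = 31907^2 mod 52417 = 13675.
x_4 = 13675^2 mod 52417 = 34186.
x_5 = 34186^2 mod 52417 = 45581.
Reached i = s−1 = 5 without hitting −1: 40915 is a Miller–Rabin witness and 52417 is composite.

yes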